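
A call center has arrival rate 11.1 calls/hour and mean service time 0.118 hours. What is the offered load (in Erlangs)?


Offered load a = lambda * E[S] = 11.1 * 0.118 = 1.31 Erlangs

1.31 Erlangs


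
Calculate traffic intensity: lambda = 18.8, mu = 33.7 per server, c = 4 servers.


rho = lambda / (c * mu) = 18.8 / (4 * 33.7) = 0.1395

0.1395


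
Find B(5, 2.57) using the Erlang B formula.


B(N,A) = (A^N/N!) / sum(A^k/k!, k=0..N) with N=5, A=2.57 = 0.075

0.075


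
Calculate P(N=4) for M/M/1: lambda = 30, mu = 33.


rho = 30/33; P(n) = (1-rho)*rho^n = (1-30/33)*(30/33)^4 = 0.0621

0.0621


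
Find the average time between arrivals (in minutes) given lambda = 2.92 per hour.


Mean interarrival time = 60/lambda = 60/2.92 = 20.55 minutes

20.55 minutes


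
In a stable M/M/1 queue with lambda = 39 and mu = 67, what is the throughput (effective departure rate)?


For a stable queue (lambda < mu), throughput = lambda = 39 per hour

39 per hour


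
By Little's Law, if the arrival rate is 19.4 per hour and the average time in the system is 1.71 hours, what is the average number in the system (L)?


L = lambda * W = 19.4 * 1.71 = 33.17

33.17


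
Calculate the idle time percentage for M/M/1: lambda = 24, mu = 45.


Idle fraction = (1 - rho) * 100 = (1 - 24/45) * 100 = 46.7%

46.7%


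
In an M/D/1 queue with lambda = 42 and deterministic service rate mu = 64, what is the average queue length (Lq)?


M/D/1: Lq = rho^2 / (2*(1-rho)) where rho = 42/64; Lq = 0.63

0.63


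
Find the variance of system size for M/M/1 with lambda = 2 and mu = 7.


rho = 2/7; Var(N) = rho/(1-rho)^2 = 0.56

0.56


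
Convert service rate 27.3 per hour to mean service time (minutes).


Mean service time = 60/mu = 60/27.3 = 2.2 minutes

2.2 minutes


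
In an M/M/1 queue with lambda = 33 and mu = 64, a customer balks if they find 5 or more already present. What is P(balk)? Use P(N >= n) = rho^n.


P(N >= 5) = rho^5 = (33/64)^5 = 0.0364

0.0364


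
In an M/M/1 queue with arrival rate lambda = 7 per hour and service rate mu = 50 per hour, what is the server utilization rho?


rho = lambda/mu = 7/50 = 0.14

0.14


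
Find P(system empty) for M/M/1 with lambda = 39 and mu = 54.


P0 = 1 - rho = 1 - 39/54 = 0.2778

0.2778


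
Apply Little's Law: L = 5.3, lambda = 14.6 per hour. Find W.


W = L / lambda = 5.3 / 14.6 = 0.363 hours

0.363 hours


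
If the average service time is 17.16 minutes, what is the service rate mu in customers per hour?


mu = 60 / avg_service_time = 60 / 17.16 = 3.5 per hour

3.5 per hour


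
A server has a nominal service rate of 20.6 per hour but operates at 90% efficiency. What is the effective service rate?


Effective rate = mu * efficiency = 20.6 * 0.9 = 18.54 per hour

18.54 per hour


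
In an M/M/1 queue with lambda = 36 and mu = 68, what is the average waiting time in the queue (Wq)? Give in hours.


rho = 36/68; Wq = rho/(mu - lambda) = 0.0165 hours

0.0165 hours


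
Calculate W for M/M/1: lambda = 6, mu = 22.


W = 1/(mu - lambda) = 1/(22 - 6) = 0.0625 hours

0.0625 hours


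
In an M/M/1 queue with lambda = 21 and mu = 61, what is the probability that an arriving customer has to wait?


P(wait) = rho = lambda/mu = 21/61 = 0.3443

0.3443


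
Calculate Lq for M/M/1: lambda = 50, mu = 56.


rho = 50/56; Lq = rho^2/(1-rho) = 7.44

7.44


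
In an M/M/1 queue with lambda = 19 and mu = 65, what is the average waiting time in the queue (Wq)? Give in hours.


rho = 19/65; Wq = rho/(mu - lambda) = 0.0064 hours

0.0064 hours


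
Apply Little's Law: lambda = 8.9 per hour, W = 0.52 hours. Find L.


L = lambda * W = 8.9 * 0.52 = 4.63

4.63


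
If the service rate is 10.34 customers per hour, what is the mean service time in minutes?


Mean service time = 60/mu = 60/10.34 = 5.8 minutes

5.8 minutes


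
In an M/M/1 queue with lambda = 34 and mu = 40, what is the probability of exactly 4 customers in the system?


rho = 34/40; P(n) = (1-rho)*rho^n = (1-34/40)*(34/40)^4 = 0.0783

0.0783


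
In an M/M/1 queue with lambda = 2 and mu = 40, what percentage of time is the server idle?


Idle fraction = (1 - rho) * 100 = (1 - 2/40) * 100 = 95.0%

95.0%


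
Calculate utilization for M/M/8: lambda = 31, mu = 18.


rho = lambda/(c*mu) = 31/(8*18) = 0.2153

0.2153


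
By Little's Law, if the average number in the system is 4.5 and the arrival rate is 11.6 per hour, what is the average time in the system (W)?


W = L / lambda = 4.5 / 11.6 = 0.3879 hours

0.3879 hours


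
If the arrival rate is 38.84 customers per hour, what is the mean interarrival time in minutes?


Mean interarrival time = 60/lambda = 60/38.84 = 1.54 minutes

1.54 minutes


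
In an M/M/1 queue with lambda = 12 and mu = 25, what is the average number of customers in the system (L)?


rho = 12/25; L = rho/(1-rho) = 0.92

0.92


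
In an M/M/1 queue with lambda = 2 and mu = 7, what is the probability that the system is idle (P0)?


P0 = 1 - rho = 1 - 2/7 = 0.7143

0.7143


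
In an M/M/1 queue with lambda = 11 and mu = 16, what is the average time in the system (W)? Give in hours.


W = 1/(mu - lambda) = 1/(16 - 11) = 0.2 hours

0.2 hours


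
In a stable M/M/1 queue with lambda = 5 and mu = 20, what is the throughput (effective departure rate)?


For a stable queue (lambda < mu), throughput = lambda = 5 per hour

5 per hour


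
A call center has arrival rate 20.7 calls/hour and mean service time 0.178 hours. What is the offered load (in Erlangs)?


Offered load a = lambda * E[S] = 20.7 * 0.178 = 3.68 Erlangs

3.68 Erlangs


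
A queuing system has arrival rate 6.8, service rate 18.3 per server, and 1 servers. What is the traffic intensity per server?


rho = lambda / (c * mu) = 6.8 / (1 * 18.3) = 0.3716

0.3716


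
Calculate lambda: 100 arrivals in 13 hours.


lambda = total arrivals / time = 100 / 13 = 7.69 per hour

7.69 per hour


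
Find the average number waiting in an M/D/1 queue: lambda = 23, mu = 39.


M/D/1: Lq = rho^2 / (2*(1-rho)) where rho = 23/39; Lq = 0.42

0.42


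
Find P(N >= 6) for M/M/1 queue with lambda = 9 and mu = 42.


P(N >= 6) = rho^6 = (9/42)^6 = 0.0001

0.0001


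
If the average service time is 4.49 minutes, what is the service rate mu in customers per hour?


mu = 60 / avg_service_time = 60 / 4.49 = 13.36 per hour

13.36 per hour


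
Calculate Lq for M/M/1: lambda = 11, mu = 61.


rho = 11/61; Lq = rho^2/(1-rho) = 0.04

0.04


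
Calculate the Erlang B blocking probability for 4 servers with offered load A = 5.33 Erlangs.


B(N,A) = (A^N/N!) / sum(A^k/k!, k=0..N) with N=4, A=5.33 = 0.4235

0.4235


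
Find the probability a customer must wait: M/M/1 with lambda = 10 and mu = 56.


P(wait) = rho = lambda/mu = 10/56 = 0.1786

0.1786


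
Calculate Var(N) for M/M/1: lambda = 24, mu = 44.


rho = 24/44; Var(N) = rho/(1-rho)^2 = 2.64

2.64


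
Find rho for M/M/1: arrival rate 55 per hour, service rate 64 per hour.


rho = lambda/mu = 55/64 = 0.8594

0.8594


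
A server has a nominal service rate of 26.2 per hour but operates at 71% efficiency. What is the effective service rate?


Effective rate = mu * efficiency = 26.2 * 0.71 = 18.6 per hour

18.6 per hour


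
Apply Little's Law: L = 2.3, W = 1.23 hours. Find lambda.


lambda = L / W = 2.3 / 1.23 = 1.87 per hour

1.87 per hour


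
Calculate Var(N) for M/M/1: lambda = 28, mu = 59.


rho = 28/59; Var(N) = rho/(1-rho)^2 = 1.72

1.72


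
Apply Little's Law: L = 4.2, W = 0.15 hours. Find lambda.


lambda = L / W = 4.2 / 0.15 = 28.0 per hour

28.0 per hour


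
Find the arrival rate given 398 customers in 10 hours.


lambda = total arrivals / time = 398 / 10 = 39.8 per hour

39.8 per hour


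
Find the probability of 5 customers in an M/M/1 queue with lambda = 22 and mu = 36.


rho = 22/36; P(n) = (1-rho)*rho^n = (1-22/36)*(22/36)^5 = 0.0331

0.0331


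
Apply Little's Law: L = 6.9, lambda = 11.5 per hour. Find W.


W = L / lambda = 6.9 / 11.5 = 0.6 hours

0.6 hours


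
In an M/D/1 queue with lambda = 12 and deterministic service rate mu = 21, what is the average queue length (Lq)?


M/D/1: Lq = rho^2 / (2*(1-rho)) where rho = 12/21; Lq = 0.38

0.38


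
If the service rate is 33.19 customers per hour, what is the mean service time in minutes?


Mean service time = 60/mu = 60/33.19 = 1.81 minutes

1.81 minutes


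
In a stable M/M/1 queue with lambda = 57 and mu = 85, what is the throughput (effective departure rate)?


For a stable queue (lambda < mu), throughput = lambda = 57 per hour

57 per hour


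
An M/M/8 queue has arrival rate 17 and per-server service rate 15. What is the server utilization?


rho = lambda/(c*mu) = 17/(8*15) = 0.1417

0.1417


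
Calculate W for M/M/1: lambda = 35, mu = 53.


W = 1/(mu - lambda) = 1/(53 - 35) = 0.0556 hours

0.0556 hours


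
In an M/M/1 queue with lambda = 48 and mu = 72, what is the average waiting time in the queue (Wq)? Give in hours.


rho = 48/72; Wq = rho/(mu - lambda) = 0.0278 hours

0.0278 hours


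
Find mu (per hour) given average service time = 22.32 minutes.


mu = 60 / avg_service_time = 60 / 22.32 = 2.69 per hour

2.69 per hour


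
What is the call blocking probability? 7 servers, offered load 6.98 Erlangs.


B(N,A) = (A^N/N!) / sum(A^k/k!, k=0..N) with N=7, A=6.98 = 0.2476

0.2476


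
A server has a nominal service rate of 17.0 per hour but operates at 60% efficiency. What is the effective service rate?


Effective rate = mu * efficiency = 17.0 * 0.6 = 10.2 per hour

10.2 per hour


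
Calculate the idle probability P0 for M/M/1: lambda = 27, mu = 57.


P0 = 1 - rho = 1 - 27/57 = 0.5263

0.5263


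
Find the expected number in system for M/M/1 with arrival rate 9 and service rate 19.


rho = 9/19; L = rho/(1-rho) = 0.9

0.9


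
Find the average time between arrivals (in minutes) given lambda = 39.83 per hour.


Mean interarrival time = 60/lambda = 60/39.83 = 1.51 minutes

1.51 minutes


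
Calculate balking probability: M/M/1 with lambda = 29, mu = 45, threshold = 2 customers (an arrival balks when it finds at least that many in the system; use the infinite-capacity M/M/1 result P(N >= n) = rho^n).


P(N >= 2) = rho^2 = (29/45)^2 = 0.4153

0.4153


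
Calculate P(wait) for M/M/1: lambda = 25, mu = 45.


P(wait) = rho = lambda/mu = 25/45 = 0.5556

0.5556


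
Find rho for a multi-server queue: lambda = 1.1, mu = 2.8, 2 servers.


rho = lambda / (c * mu) = 1.1 / (2 * 2.8) = 0.1964

0.1964


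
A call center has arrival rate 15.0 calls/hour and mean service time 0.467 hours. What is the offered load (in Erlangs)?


Offered load a = lambda * E[S] = 15.0 * 0.467 = 7.01 Erlangs

7.01 Erlangs


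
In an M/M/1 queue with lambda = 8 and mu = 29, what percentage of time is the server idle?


Idle fraction = (1 - rho) * 100 = (1 - 8/29) * 100 = 72.4%

72.4%


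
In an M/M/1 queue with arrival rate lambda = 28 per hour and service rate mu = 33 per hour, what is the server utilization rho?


rho = lambda/mu = 28/33 = 0.8485

0.8485


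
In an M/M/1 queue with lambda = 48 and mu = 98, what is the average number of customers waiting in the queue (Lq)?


rho = 48/98; Lq = rho^2/(1-rho) = 0.47

0.47


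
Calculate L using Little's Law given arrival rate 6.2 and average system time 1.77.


L = lambda * W = 6.2 * 1.77 = 10.97

10.97


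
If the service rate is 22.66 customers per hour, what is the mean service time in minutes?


Mean service time = 60/mu = 60/22.66 = 2.65 minutes

2.65 minutes


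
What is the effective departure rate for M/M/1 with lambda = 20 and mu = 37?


For a stable queue (lambda < mu), throughput = lambda = 20 per hour

20 per hour


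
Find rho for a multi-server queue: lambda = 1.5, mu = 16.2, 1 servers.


rho = lambda / (c * mu) = 1.5 / (1 * 16.2) = 0.0926

0.0926


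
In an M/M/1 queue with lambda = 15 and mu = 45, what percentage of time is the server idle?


Idle fraction = (1 - rho) * 100 = (1 - 15/45) * 100 = 66.7%

66.7%


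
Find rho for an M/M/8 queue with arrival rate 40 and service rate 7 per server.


rho = lambda/(c*mu) = 40/(8*7) = 0.7143

0.7143


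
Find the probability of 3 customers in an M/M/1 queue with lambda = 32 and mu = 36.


rho = 32/36; P(n) = (1-rho)*rho^n = (1-32/36)*(32/36)^3 = 0.078

0.078


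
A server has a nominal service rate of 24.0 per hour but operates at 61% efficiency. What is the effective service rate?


Effective rate = mu * efficiency = 24.0 * 0.61 = 14.64 per hour

14.64 per hour


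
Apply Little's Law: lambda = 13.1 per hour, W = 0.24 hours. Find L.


L = lambda * W = 13.1 * 0.24 = 3.14

3.14


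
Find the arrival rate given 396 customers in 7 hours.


lambda = total arrivals / time = 396 / 7 = 56.57 per hour

56.57 per hour


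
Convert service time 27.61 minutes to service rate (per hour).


mu = 60 / avg_service_time = 60 / 27.61 = 2.17 per hour

2.17 per hour


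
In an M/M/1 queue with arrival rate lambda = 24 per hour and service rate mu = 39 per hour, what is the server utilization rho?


rho = lambda/mu = 24/39 = 0.6154

0.6154


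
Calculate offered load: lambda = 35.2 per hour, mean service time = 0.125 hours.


Offered load a = lambda * E[S] = 35.2 * 0.125 = 4.4 Erlangs

4.4 Erlangs


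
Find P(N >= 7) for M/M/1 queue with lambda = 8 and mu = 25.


P(N >= 7) = rho^7 = (8/25)^7 = 0.0003

0.0003


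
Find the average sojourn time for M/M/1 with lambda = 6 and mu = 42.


W = 1/(mu - lambda) = 1/(42 - 6) = 0.0278 hours

0.0278 hours


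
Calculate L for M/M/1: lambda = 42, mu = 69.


rho = 42/69; L = rho/(1-rho) = 1.56

1.56


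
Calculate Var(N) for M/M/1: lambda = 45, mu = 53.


rho = 45/53; Var(N) = rho/(1-rho)^2 = 37.27

37.27


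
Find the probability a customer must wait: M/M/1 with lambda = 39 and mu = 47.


P(wait) = rho = lambda/mu = 39/47 = 0.8298

0.8298


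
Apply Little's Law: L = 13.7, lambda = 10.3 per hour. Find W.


W = L / lambda = 13.7 / 10.3 = 1.3301 hours

1.3301 hours


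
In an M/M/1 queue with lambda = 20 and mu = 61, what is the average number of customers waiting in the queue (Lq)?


rho = 20/61; Lq = rho^2/(1-rho) = 0.16

0.16


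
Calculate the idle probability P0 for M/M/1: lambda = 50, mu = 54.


P0 = 1 - rho = 1 - 50/54 = 0.0741

0.0741


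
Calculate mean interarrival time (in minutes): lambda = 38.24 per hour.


Mean interarrival time = 60/lambda = 60/38.24 = 1.57 minutes

1.57 minutes


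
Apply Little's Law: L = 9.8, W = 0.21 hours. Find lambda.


lambda = L / W = 9.8 / 0.21 = 46.67 per hour

46.67 per hour


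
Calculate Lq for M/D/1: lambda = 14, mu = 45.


M/D/1: Lq = rho^2 / (2*(1-rho)) where rho = 14/45; Lq = 0.07

0.07


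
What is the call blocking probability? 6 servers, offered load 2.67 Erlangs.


B(N,A) = (A^N/N!) / sum(A^k/k!, k=0..N) with N=6, A=2.67 = 0.0355

0.0355


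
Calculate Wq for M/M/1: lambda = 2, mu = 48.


rho = 2/48; Wq = rho/(mu - lambda) = 0.0009 hours

0.0009 hours


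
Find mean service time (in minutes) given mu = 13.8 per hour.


Mean service time = 60/mu = 60/13.8 = 4.35 minutes

4.35 minutes


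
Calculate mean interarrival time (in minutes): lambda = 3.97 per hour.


Mean interarrival time = 60/lambda = 60/3.97 = 15.11 minutes

15.11 minutes


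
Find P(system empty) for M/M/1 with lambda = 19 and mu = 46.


P0 = 1 - rho = 1 - 19/46 = 0.587

0.587


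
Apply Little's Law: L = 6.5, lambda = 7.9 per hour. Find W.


W = L / lambda = 6.5 / 7.9 = 0.8228 hours

0.8228 hours


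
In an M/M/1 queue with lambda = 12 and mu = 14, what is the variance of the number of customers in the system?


rho = 12/14; Var(N) = rho/(1-rho)^2 = 42.0

42.0


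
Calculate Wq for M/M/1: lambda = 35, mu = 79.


rho = 35/79; Wq = rho/(mu - lambda) = 0.0101 hours

0.0101 hours


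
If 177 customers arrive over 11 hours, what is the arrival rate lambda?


lambda = total arrivals / time = 177 / 11 = 16.09 per hour

16.09 per hour


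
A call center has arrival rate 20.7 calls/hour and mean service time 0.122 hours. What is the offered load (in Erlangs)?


Offered load a = lambda * E[S] = 20.7 * 0.122 = 2.53 Erlangs

2.53 Erlangs


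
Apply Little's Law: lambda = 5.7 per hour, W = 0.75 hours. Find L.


L = lambda * W = 5.7 * 0.75 = 4.28

4.28


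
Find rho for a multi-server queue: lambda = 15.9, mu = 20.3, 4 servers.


rho = lambda / (c * mu) = 15.9 / (4 * 20.3) = 0.1958

0.1958


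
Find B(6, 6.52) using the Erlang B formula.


B(N,A) = (A^N/N!) / sum(A^k/k!, k=0..N) with N=6, A=6.52 = 0.3004

0.3004


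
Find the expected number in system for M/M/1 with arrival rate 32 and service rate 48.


rho = 32/48; L = rho/(1-rho) = 2.0

2.0


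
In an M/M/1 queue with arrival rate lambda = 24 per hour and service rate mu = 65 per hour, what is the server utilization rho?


rho = lambda/mu = 24/65 = 0.3692

0.3692


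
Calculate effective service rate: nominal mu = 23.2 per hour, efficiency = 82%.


Effective rate = mu * efficiency = 23.2 * 0.82 = 19.02 per hour

19.02 per hour


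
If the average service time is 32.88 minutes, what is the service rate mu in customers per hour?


mu = 60 / avg_service_time = 60 / 32.88 = 1.82 per hour

1.82 per hour


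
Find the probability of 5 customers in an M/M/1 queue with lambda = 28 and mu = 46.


rho = 28/46; P(n) = (1-rho)*rho^n = (1-28/46)*(28/46)^5 = 0.0327

0.0327


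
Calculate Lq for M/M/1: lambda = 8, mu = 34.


rho = 8/34; Lq = rho^2/(1-rho) = 0.07

0.07


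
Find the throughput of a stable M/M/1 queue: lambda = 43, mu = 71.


For a stable queue (lambda < mu), throughput = lambda = 43 per hour

43 per hour


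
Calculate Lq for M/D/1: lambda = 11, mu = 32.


M/D/1: Lq = rho^2 / (2*(1-rho)) where rho = 11/32; Lq = 0.09

0.09


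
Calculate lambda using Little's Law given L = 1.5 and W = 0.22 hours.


lambda = L / W = 1.5 / 0.22 = 6.82 per hour

6.82 per hour


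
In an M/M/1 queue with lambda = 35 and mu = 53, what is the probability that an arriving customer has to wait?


P(wait) = rho = lambda/mu = 35/53 = 0.6604

0.6604


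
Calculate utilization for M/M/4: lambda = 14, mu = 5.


rho = lambda/(c*mu) = 14/(4*5) = 0.7

0.7


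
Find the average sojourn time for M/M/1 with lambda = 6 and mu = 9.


W = 1/(mu - lambda) = 1/(9 - 6) = 0.3333 hours

0.3333 hours


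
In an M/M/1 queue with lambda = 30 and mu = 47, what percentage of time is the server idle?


Idle fraction = (1 - rho) * 100 = (1 - 30/47) * 100 = 36.2%

36.2%


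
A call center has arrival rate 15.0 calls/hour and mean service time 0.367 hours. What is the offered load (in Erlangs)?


Offered load a = lambda * E[S] = 15.0 * 0.367 = 5.51 Erlangs

5.51 Erlangs


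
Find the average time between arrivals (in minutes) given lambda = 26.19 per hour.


Mean interarrival time = 60/lambda = 60/26.19 = 2.29 minutes

2.29 minutes


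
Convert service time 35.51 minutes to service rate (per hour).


mu = 60 / avg_service_time = 60 / 35.51 = 1.69 per hour

1.69 per hour


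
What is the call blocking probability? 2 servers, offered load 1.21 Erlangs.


B(N,A) = (A^N/N!) / sum(A^k/k!, k=0..N) with N=2, A=1.21 = 0.2488

0.2488


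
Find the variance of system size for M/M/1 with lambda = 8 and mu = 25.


rho = 8/25; Var(N) = rho/(1-rho)^2 = 0.69

0.69


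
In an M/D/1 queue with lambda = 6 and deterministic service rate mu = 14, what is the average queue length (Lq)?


M/D/1: Lq = rho^2 / (2*(1-rho)) where rho = 6/14; Lq = 0.16

0.16


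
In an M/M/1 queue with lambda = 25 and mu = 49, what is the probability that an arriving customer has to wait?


P(wait) = rho = lambda/mu = 25/49 = 0.5102

0.5102


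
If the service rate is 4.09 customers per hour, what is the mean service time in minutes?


Mean service time = 60/mu = 60/4.09 = 14.67 minutes

14.67 minutes


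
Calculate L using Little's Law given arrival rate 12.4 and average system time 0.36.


L = lambda * W = 12.4 * 0.36 = 4.46

4.46


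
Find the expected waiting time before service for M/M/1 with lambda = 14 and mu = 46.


rho = 14/46; Wq = rho/(mu - lambda) = 0.0095 hours

0.0095 hours


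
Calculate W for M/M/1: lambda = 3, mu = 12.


W = 1/(mu - lambda) = 1/(12 - 3) = 0.1111 hours

0.1111 hours


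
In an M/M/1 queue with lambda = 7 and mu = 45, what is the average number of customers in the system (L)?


rho = 7/45; L = rho/(1-rho) = 0.18

0.18


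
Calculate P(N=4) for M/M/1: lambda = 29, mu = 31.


rho = 29/31; P(n) = (1-rho)*rho^n = (1-29/31)*(29/31)^4 = 0.0494

0.0494


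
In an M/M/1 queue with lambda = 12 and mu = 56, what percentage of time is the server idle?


Idle fraction = (1 - rho) * 100 = (1 - 12/56) * 100 = 78.6%

78.6%


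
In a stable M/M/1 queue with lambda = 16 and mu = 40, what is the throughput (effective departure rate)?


For a stable queue (lambda < mu), throughput = lambda = 16 per hour

16 per hour


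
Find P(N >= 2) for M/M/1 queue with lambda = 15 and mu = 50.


P(N >= 2) = rho^2 = (15/50)^2 = 0.09

0.09


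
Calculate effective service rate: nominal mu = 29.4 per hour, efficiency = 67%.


Effective rate = mu * efficiency = 29.4 * 0.67 = 19.7 per hour

19.7 per hour


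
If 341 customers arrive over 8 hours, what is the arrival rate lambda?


lambda = total arrivals / time = 341 / 8 = 42.63 per hour

42.63 per hour


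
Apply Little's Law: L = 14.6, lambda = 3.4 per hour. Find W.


W = L / lambda = 14.6 / 3.4 = 4.2941 hours

4.2941 hours


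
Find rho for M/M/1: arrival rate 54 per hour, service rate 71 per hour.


rho = lambda/mu = 54/71 = 0.7606

0.7606


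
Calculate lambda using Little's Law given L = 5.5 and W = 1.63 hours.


lambda = L / W = 5.5 / 1.63 = 3.37 per hour

3.37 per hour


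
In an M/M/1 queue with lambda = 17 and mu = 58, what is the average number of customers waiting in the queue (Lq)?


rho = 17/58; Lq = rho^2/(1-rho) = 0.12

0.12


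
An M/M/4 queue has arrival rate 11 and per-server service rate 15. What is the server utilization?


rho = lambda/(c*mu) = 11/(4*15) = 0.1833

0.1833


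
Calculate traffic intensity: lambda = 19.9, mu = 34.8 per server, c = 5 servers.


rho = lambda / (c * mu) = 19.9 / (5 * 34.8) = 0.1144

0.1144


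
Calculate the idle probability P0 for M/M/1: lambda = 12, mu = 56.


P0 = 1 - rho = 1 - 12/56 = 0.7857

0.7857


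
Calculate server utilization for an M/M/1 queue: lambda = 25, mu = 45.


rho = lambda/mu = 25/45 = 0.5556

0.5556


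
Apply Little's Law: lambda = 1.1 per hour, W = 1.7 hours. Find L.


L = lambda * W = 1.1 * 1.7 = 1.87

1.87


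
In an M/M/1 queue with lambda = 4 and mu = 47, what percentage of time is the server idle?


Idle fraction = (1 - rho) * 100 = (1 - 4/47) * 100 = 91.5%

91.5%


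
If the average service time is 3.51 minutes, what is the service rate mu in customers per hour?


mu = 60 / avg_service_time = 60 / 3.51 = 17.09 per hour

17.09 per hour


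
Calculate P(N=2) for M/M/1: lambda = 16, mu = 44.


rho = 16/44; P(n) = (1-rho)*rho^n = (1-16/44)*(16/44)^2 = 0.0841

0.0841


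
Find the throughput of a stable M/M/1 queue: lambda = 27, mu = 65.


For a stable queue (lambda < mu), throughput = lambda = 27 per hour

27 per hour


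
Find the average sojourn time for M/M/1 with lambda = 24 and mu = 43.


W = 1/(mu - lambda) = 1/(43 - 24) = 0.0526 hours

0.0526 hours


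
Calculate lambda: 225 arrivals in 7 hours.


lambda = total arrivals / time = 225 / 7 = 32.14 per hour

32.14 per hour


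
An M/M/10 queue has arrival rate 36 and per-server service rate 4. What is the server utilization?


rho = lambda/(c*mu) = 36/(10*4) = 0.9

0.9


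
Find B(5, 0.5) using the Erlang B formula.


B(N,A) = (A^N/N!) / sum(A^k/k!, k=0..N) with N=5, A=0.5 = 0.0002

0.0002


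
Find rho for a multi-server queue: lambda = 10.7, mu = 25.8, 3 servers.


rho = lambda / (c * mu) = 10.7 / (3 * 25.8) = 0.1382

0.1382


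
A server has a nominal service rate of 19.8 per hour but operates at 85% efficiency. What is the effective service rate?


Effective rate = mu * efficiency = 19.8 * 0.85 = 16.83 per hour

16.83 per hour


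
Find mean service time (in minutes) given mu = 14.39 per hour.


Mean service time = 60/mu = 60/14.39 = 4.17 minutes

4.17 minutes


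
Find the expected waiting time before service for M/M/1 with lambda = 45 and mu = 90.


rho = 45/90; Wq = rho/(mu - lambda) = 0.0111 hours

0.0111 hours


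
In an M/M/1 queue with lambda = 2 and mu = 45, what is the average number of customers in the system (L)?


rho = 2/45; L = rho/(1-rho) = 0.05

0.05


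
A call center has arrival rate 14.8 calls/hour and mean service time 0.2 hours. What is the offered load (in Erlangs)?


Offered load a = lambda * E[S] = 14.8 * 0.2 = 2.96 Erlangs

2.96 Erlangs


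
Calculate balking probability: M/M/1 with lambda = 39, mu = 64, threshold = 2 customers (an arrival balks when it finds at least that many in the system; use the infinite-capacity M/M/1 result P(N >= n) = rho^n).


P(N >= 2) = rho^2 = (39/64)^2 = 0.3713

0.3713


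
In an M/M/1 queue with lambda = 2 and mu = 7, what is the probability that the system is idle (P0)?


P0 = 1 - rho = 1 - 2/7 = 0.7143

0.7143


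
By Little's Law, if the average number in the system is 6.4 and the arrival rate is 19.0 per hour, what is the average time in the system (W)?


W = L / lambda = 6.4 / 19.0 = 0.3368 hours

0.3368 hours


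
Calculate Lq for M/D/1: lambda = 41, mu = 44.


M/D/1: Lq = rho^2 / (2*(1-rho)) where rho = 41/44; Lq = 6.37

6.37


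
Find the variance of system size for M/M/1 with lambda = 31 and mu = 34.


rho = 31/34; Var(N) = rho/(1-rho)^2 = 117.11

117.11


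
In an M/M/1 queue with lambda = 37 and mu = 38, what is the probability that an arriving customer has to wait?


P(wait) = rho = lambda/mu = 37/38 = 0.9737

0.9737


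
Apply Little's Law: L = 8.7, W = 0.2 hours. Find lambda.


lambda = L / W = 8.7 / 0.2 = 43.5 per hour

43.5 per hour


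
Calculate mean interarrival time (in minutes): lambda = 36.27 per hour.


Mean interarrival time = 60/lambda = 60/36.27 = 1.65 minutes

1.65 minutes


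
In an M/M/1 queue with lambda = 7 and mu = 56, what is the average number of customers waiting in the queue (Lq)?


rho = 7/56; Lq = rho^2/(1-rho) = 0.02

0.02


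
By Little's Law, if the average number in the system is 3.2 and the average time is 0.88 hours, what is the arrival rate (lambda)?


lambda = L / W = 3.2 / 0.88 = 3.64 per hour

3.64 per hour


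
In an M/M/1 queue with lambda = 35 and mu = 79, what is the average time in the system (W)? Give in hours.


W = 1/(mu - lambda) = 1/(79 - 35) = 0.0227 hours

0.0227 hours


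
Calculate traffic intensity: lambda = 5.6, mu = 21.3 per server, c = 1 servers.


rho = lambda / (c * mu) = 5.6 / (1 * 21.3) = 0.2629

0.2629


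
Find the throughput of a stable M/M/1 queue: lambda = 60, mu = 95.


For a stable queue (lambda < mu), throughput = lambda = 60 per hour

60 per hour


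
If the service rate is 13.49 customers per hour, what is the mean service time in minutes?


Mean service time = 60/mu = 60/13.49 = 4.45 minutes

4.45 minutes


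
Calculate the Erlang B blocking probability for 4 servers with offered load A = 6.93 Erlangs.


B(N,A) = (A^N/N!) / sum(A^k/k!, k=0..N) with N=4, A=6.93 = 0.5237

0.5237


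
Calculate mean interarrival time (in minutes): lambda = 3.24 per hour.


Mean interarrival time = 60/lambda = 60/3.24 = 18.52 minutes

18.52 minutes


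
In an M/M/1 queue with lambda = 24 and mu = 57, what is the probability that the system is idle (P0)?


P0 = 1 - rho = 1 - 24/57 = 0.5789

0.5789


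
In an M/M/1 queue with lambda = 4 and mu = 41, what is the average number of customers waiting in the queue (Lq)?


rho = 4/41; Lq = rho^2/(1-rho) = 0.01

0.01


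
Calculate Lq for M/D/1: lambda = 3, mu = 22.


M/D/1: Lq = rho^2 / (2*(1-rho)) where rho = 3/22; Lq = 0.01

0.01


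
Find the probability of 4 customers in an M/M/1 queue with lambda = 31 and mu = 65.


rho = 31/65; P(n) = (1-rho)*rho^n = (1-31/65)*(31/65)^4 = 0.0271

0.0271


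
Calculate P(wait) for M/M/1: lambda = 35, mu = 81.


P(wait) = rho = lambda/mu = 35/81 = 0.4321

0.4321


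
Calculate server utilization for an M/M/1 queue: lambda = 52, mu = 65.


rho = lambda/mu = 52/65 = 0.8

0.8


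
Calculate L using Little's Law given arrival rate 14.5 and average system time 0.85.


L = lambda * W = 14.5 * 0.85 = 12.33

12.33


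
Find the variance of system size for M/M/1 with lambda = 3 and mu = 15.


rho = 3/15; Var(N) = rho/(1-rho)^2 = 0.31

0.31


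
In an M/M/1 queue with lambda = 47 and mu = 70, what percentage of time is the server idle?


Idle fraction = (1 - rho) * 100 = (1 - 47/70) * 100 = 32.9%

32.9%


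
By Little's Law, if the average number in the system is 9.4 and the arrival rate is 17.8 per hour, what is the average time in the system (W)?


W = L / lambda = 9.4 / 17.8 = 0.5281 hours

0.5281 hours


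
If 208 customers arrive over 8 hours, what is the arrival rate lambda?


lambda = total arrivals / time = 208 / 8 = 26.0 per hour

26.0 per hour


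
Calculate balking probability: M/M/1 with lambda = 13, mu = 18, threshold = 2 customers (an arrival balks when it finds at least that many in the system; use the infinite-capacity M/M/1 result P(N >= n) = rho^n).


P(N >= 2) = rho^2 = (13/18)^2 = 0.5216

0.5216


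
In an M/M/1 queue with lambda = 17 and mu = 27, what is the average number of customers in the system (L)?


rho = 17/27; L = rho/(1-rho) = 1.7

1.7


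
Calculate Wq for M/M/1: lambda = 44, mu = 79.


rho = 44/79; Wq = rho/(mu - lambda) = 0.0159 hours

0.0159 hours


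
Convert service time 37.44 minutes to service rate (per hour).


mu = 60 / avg_service_time = 60 / 37.44 = 1.6 per hour

1.6 per hour


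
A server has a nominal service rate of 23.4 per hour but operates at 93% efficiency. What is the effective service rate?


Effective rate = mu * efficiency = 23.4 * 0.93 = 21.76 per hour

21.76 per hour


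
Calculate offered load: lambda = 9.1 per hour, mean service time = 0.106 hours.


Offered load a = lambda * E[S] = 9.1 * 0.106 = 0.96 Erlangs

0.96 Erlangs


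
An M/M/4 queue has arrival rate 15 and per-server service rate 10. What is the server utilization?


rho = lambda/(c*mu) = 15/(4*10) = 0.375

0.375


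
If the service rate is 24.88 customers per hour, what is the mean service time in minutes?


Mean service time = 60/mu = 60/24.88 = 2.41 minutes

2.41 minutes


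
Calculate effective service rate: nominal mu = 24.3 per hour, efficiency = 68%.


Effective rate = mu * efficiency = 24.3 * 0.68 = 16.52 per hour

16.52 per hour


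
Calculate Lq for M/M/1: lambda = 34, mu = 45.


rho = 34/45; Lq = rho^2/(1-rho) = 2.34

2.34


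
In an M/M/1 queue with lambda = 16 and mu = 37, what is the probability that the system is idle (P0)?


P0 = 1 - rho = 1 - 16/37 = 0.5676

0.5676


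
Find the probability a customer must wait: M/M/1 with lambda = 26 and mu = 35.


P(wait) = rho = lambda/mu = 26/35 = 0.7429

0.7429


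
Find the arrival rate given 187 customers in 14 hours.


lambda = total arrivals / time = 187 / 14 = 13.36 per hour

13.36 per hour


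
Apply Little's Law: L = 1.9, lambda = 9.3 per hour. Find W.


W = L / lambda = 1.9 / 9.3 = 0.2043 hours

0.2043 hours


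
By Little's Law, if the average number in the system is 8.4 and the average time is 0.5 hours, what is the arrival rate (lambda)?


lambda = L / W = 8.4 / 0.5 = 16.8 per hour

16.8 per hour


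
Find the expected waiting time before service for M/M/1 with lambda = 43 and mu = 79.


rho = 43/79; Wq = rho/(mu - lambda) = 0.0151 hours

0.0151 hours


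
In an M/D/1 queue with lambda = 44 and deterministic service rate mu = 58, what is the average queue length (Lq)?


M/D/1: Lq = rho^2 / (2*(1-rho)) where rho = 44/58; Lq = 1.19

1.19


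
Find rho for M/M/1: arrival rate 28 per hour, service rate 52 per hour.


rho = lambda/mu = 28/52 = 0.5385

0.5385


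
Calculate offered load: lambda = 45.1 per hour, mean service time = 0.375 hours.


Offered load a = lambda * E[S] = 45.1 * 0.375 = 16.91 Erlangs

16.91 Erlangs


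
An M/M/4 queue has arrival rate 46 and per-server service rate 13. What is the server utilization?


rho = lambda/(c*mu) = 46/(4*13) = 0.8846

0.8846


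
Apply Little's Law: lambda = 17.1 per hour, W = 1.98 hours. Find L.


L = lambda * W = 17.1 * 1.98 = 33.86

33.86


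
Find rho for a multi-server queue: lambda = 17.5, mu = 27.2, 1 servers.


rho = lambda / (c * mu) = 17.5 / (1 * 27.2) = 0.6434

0.6434


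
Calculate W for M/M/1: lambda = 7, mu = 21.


W = 1/(mu - lambda) = 1/(21 - 7) = 0.0714 hours

0.0714 hours


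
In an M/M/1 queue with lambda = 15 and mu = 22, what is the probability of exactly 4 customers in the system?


rho = 15/22; P(n) = (1-rho)*rho^n = (1-15/22)*(15/22)^4 = 0.0688

0.0688


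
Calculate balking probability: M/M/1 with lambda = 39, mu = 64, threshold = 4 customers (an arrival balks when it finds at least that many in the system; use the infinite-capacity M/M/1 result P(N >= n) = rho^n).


P(N >= 4) = rho^4 = (39/64)^4 = 0.1379

0.1379


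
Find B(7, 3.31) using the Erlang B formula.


B(N,A) = (A^N/N!) / sum(A^k/k!, k=0..N) with N=7, A=3.31 = 0.0322

0.0322


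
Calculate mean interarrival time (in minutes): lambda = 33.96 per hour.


Mean interarrival time = 60/lambda = 60/33.96 = 1.77 minutes

1.77 minutes


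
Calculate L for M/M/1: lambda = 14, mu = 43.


rho = 14/43; L = rho/(1-rho) = 0.48

0.48


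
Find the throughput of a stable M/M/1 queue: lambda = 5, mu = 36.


For a stable queue (lambda < mu), throughput = lambda = 5 per hour

5 per hour


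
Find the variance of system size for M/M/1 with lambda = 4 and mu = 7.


rho = 4/7; Var(N) = rho/(1-rho)^2 = 3.11

3.11


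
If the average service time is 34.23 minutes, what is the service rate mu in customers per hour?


mu = 60 / avg_service_time = 60 / 34.23 = 1.75 per hour

1.75 per hour


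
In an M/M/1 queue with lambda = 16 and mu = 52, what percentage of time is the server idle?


Idle fraction = (1 - rho) * 100 = (1 - 16/52) * 100 = 69.2%

69.2%


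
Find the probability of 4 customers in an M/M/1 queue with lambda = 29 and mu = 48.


rho = 29/48; P(n) = (1-rho)*rho^n = (1-29/48)*(29/48)^4 = 0.0527

0.0527


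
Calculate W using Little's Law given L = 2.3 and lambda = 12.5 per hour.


W = L / lambda = 2.3 / 12.5 = 0.184 hours

0.184 hours


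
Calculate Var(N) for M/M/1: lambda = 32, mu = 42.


rho = 32/42; Var(N) = rho/(1-rho)^2 = 13.44

13.44


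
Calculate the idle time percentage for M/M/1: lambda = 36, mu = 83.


Idle fraction = (1 - rho) * 100 = (1 - 36/83) * 100 = 56.6%

56.6%


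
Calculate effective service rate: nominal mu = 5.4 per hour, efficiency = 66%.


Effective rate = mu * efficiency = 5.4 * 0.66 = 3.56 per hour

3.56 per hour


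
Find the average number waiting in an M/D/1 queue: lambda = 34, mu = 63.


M/D/1: Lq = rho^2 / (2*(1-rho)) where rho = 34/63; Lq = 0.32

0.32


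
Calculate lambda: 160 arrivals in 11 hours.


lambda = total arrivals / time = 160 / 11 = 14.55 per hour

14.55 per hour


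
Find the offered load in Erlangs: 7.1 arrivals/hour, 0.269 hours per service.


Offered load a = lambda * E[S] = 7.1 * 0.269 = 1.91 Erlangs

1.91 Erlangs


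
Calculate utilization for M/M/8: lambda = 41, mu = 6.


rho = lambda/(c*mu) = 41/(8*6) = 0.8542

0.8542


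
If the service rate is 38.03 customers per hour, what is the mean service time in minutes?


Mean service time = 60/mu = 60/38.03 = 1.58 minutes

1.58 minutes


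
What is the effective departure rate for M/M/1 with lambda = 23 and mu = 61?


For a stable queue (lambda < mu), throughput = lambda = 23 per hour

23 per hour


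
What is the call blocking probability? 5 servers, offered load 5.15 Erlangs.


B(N,A) = (A^N/N!) / sum(A^k/k!, k=0..N) with N=5, A=5.15 = 0.2969

0.2969


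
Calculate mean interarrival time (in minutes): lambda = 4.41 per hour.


Mean interarrival time = 60/lambda = 60/4.41 = 13.61 minutes

13.61 minutes


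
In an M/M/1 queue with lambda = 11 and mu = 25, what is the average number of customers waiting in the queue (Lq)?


rho = 11/25; Lq = rho^2/(1-rho) = 0.35

0.35


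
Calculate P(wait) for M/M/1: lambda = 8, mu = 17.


P(wait) = rho = lambda/mu = 8/17 = 0.4706

0.4706


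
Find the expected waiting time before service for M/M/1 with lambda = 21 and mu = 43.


rho = 21/43; Wq = rho/(mu - lambda) = 0.0222 hours

0.0222 hours


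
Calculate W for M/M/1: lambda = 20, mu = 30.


W = 1/(mu - lambda) = 1/(30 - 20) = 0.1 hours

0.1 hours


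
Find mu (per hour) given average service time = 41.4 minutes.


mu = 60 / avg_service_time = 60 / 41.4 = 1.45 per hour

1.45 per hour


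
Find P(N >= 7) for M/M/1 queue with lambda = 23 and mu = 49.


P(N >= 7) = rho^7 = (23/49)^7 = 0.005

0.005


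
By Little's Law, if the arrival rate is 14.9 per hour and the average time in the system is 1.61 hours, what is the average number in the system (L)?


L = lambda * W = 14.9 * 1.61 = 23.99

23.99


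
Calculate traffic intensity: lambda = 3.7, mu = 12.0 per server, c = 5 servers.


rho = lambda / (c * mu) = 3.7 / (5 * 12.0) = 0.0617

0.0617


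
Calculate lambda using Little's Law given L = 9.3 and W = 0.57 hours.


lambda = L / W = 9.3 / 0.57 = 16.32 per hour

16.32 per hour


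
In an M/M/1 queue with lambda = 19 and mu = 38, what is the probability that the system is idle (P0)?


P0 = 1 - rho = 1 - 19/38 = 0.5

0.5


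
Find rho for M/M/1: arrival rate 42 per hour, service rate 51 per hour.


rho = lambda/mu = 42/51 = 0.8235

0.8235


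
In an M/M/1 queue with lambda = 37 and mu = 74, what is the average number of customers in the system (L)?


rho = 37/74; L = rho/(1-rho) = 1.0

1.0


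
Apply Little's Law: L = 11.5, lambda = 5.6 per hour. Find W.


W = L / lambda = 11.5 / 5.6 = 2.0536 hours

2.0536 hours


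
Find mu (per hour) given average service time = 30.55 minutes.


mu = 60 / avg_service_time = 60 / 30.55 = 1.96 per hour

1.96 per hour


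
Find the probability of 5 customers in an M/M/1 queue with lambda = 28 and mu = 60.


rho = 28/60; P(n) = (1-rho)*rho^n = (1-28/60)*(28/60)^5 = 0.0118

0.0118


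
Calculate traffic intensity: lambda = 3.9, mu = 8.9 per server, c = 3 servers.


rho = lambda / (c * mu) = 3.9 / (3 * 8.9) = 0.1461

0.1461


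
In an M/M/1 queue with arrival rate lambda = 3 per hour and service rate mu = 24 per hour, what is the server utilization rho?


rho = lambda/mu = 3/24 = 0.125

0.125
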